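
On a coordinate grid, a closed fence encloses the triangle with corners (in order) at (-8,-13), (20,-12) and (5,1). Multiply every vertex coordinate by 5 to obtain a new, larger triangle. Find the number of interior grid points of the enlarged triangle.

The shoelace formula gives twice the area as |((-8)·(-12) − 20·(-13)) + (20·1 − 5·(-12)) + (5·(-13) − (-8)·1)| = 379, so the area is 189.5.
Along each edge there are gcd(|Δx|,|Δy|)+1 lattice points, so counting each shared vertex once the boundary has gcd(28,1) + gcd(15,13) + gcd(13,14) = 1+1+1 = 3.
Scaling by 5 multiplies the area by 5² = 25 (so the new area is 9475/2) and multiplies the boundary lattice-point count by 5, giving 15.
By Pick's theorem, the interior count of the dilated polygon is 9475/2 − 15/2 + 1 = 4731.

4731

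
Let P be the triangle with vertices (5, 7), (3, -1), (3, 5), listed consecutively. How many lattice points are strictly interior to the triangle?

By the shoelace formula, twice the signed area is |(5·(-1) − 3·7) + (3·5 − 3·(-1)) + (3·7 − 5·5)| = 12, so the area is 6.
The number of boundary lattice points is Σ gcd(|Δx|,|Δy|) = gcd(2,8) + gcd(0,6) + gcd(2,2) = 2+6+2 = 10.
Pick's theorem gives I = A − B/2 + 1 = 6 − 10/2 + 1 = 2.

2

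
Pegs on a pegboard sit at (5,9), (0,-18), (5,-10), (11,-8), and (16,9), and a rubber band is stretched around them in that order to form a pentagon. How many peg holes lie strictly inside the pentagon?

191

Using the shoelace formula, 2A = |(5·(-18) − 0·9) + (0·(-10) − 5·(-18)) + (5·(-8) − 11·(-10)) + (11·9 − 16·(-8)) + (16·9 − 5·9)| = 396, so the area is 198.
Summing gcd(|Δx|,|Δy|) over the edges gives the boundary count: gcd(5,27) + gcd(5,8) + gcd(6,2) + gcd(5,17) + gcd(11,0) = 1+1+2+1+11 = 16.
Pick's theorem gives I = A − B/2 + 1 = 198 − 16/2 + 1 = 191.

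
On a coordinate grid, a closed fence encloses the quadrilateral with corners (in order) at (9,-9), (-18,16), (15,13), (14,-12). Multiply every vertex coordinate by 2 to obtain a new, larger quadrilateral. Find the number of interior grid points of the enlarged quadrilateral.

1739

By the shoelace formula, twice the signed area is |(9·16 − (-18)·(-9)) + ((-18)·13 − 15·16) + (15·(-12) − 14·13) + (14·(-9) − 9·(-12))| = 872, so the area is 436.
Summing gcd(|Δx|,|Δy|) over the edges gives the boundary count: gcd(27,25) + gcd(33,3) + gcd(1,25) + gcd(5,3) = 1+3+1+1 = 6.
Scaling by 2 multiplies the area by 2² = 4 (so the new area is 1744) and multiplies the boundary lattice-point count by 2, giving 12.
By Pick's theorem, the interior count of the dilated polygon is 1744 − 12/2 + 1 = 1739.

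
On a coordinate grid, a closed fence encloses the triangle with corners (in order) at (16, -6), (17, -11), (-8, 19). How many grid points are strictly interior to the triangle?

45

Using the shoelace formula, 2A = |(16·(-11) − 17·(-6)) + (17·19 − (-8)·(-11)) + ((-8)·(-6) − 16·19)| = 95, so the area is 95/2.
The number of boundary lattice points is Σ gcd(|Δx|,|Δy|) = gcd(1,5) + gcd(25,30) + gcd(24,25) = 1+5+1 = 7.
Pick's theorem gives I = A − B/2 + 1 = 95/2 − 7/2 + 1 = 45.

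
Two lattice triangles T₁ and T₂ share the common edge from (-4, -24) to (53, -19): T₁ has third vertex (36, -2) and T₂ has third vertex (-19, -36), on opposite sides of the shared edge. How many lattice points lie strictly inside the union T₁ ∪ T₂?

The union is the simple quadrilateral with vertices (-4, -24), (36, -2), (53, -19), (-19, -36) in order.
By the shoelace formula, twice the signed area is |((-4)·(-2) − 36·(-24)) + (36·(-19) − 53·(-2)) + (53·(-36) − (-19)·(-19)) + ((-19)·(-24) − (-4)·(-36))| = 1663, so the area is 831.5.
The number of boundary lattice points is Σ gcd(|Δx|,|Δy|) = gcd(40,22) + gcd(17,17) + gcd(72,17) + gcd(15,12) = 2+17+1+3 = 23.
By Pick's theorem I = A − B/2 + 1 = 831.5 − 23/2 + 1 = 821.

821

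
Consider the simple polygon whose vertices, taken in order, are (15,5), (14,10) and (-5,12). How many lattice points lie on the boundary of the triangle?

Summing gcd(|Δx|,|Δy|) over the edges gives the boundary count: gcd(1,5) + gcd(19,2) + gcd(20,7) = 1+1+1 = 3.

3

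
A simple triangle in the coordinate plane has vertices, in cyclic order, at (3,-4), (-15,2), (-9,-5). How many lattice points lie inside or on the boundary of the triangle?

50

Using the shoelace formula, 2A = |[3·2 − (-15)·(-4)] + [(-15)·(-5) − (-9)·2] + [(-9)·(-4) − 3·(-5)]| = 90, so the area is 45.
The number of boundary lattice points is Σ gcd(|Δx|,|Δy|) = gcd(18,6) + gcd(6,7) + gcd(12,1) = 6+1+1 = 8.
Pick's theorem gives I = A − B/2 + 1 = 45 − 8/2 + 1 = 42, so the closed region contains I + B = 42 + 8 = 50 lattice points.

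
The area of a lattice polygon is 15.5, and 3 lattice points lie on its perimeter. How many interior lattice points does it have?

Pick's theorem A = I + B/2 − 1 rearranges to I = A − B/2 + 1 = 15.5 − 3/2 + 1 = 15.

15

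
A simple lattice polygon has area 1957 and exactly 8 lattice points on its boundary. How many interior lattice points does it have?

From Pick's theorem, I = A − B/2 + 1 = 1957 − 8/2 + 1 = 1954.

1954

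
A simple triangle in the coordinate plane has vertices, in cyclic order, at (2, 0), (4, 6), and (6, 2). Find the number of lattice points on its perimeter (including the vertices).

6

Along each edge there are gcd(|Δx|,|Δy|)+1 lattice points, so counting each shared vertex once the boundary has gcd(2,6) + gcd(2,4) + gcd(4,2) = 2+2+2 = 6.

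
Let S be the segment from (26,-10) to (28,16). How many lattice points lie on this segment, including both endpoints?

3

The number of lattice points on a segment between lattice points is gcd(|Δx|,|Δy|) + 1 = gcd(2,26) + 1 = 2 + 1 = 3.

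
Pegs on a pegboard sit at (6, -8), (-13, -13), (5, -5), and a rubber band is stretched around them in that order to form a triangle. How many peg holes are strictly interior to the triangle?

30

The shoelace formula gives twice the area as |(6·(-13) − (-13)·(-8)) + ((-13)·(-5) − 5·(-13)) + (5·(-8) − 6·(-5))| = 62, so the area is 31.
Along each edge there are gcd(|Δx|,|Δy|)+1 lattice points, so counting each shared vertex once the boundary has gcd(19,5) + gcd(18,8) + gcd(1,3) = 1+2+1 = 4.
By Pick's theorem A = I + B/2 − 1, so I = 31 − 4/2 + 1 = 30.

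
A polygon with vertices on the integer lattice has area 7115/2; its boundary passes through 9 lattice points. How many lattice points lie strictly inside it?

3554

From Pick's theorem, I = A − B/2 + 1 = 7115/2 − 9/2 + 1 = 3554.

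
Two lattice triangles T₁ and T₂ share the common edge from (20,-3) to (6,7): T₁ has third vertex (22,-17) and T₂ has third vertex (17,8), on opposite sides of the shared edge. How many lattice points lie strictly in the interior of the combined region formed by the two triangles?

145

The union is the simple quadrilateral with vertices (20,-3), (22,-17), (6,7), (17,8) in order.
Using the shoelace formula, 2A = |[20·(-17) − 22·(-3)] + [22·7 − 6·(-17)] + [6·8 − 17·7] + [17·(-3) − 20·8]| = 300, so the area is 150.
The number of boundary lattice points is Σ gcd(|Δx|,|Δy|) = gcd(2,14) + gcd(16,24) + gcd(11,1) + gcd(3,11) = 2+8+1+1 = 12.
By Pick's theorem I = A − B/2 + 1 = 150 − 12/2 + 1 = 145.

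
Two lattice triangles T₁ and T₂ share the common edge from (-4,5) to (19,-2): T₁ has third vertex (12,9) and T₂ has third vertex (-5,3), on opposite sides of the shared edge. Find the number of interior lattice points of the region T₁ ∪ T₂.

The union is the simple quadrilateral with vertices (-4,5), (12,9), (19,-2), (-5,3) in order.
By the shoelace formula, twice the signed area is |[(-4)·9 − 12·5] + [12·(-2) − 19·9] + [19·3 − (-5)·(-2)] + [(-5)·5 − (-4)·3]| = 257, so the area is 128.5.
Summing gcd(|Δx|,|Δy|) over the edges gives the boundary count: gcd(16,4) + gcd(7,11) + gcd(24,5) + gcd(1,2) = 4+1+1+1 = 7.
By Pick's theorem I = A − B/2 + 1 = 128.5 − 7/2 + 1 = 126.

126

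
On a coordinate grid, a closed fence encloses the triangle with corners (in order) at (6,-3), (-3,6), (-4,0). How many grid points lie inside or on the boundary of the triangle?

The shoelace formula gives twice the area as |[6·6 − (-3)·(-3)] + [(-3)·0 − (-4)·6] + [(-4)·(-3) − 6·0]| = 63, so the area is 31.5.
The number of boundary lattice points is Σ gcd(|Δx|,|Δy|) = gcd(9,9) + gcd(1,6) + gcd(10,3) = 9+1+1 = 11.
Pick's theorem gives I = A − B/2 + 1 = 31.5 − 11/2 + 1 = 27, so the closed region contains I + B = 27 + 11 = 38 lattice points.

38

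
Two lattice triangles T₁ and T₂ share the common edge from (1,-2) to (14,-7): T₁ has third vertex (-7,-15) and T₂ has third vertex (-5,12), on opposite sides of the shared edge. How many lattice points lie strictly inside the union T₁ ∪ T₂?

170

The union is the simple quadrilateral with vertices (1,-2), (-7,-15), (14,-7), (-5,12) in order.
Using the shoelace formula, 2A = |[1·(-15) − (-7)·(-2)] + [(-7)·(-7) − 14·(-15)] + [14·12 − (-5)·(-7)] + [(-5)·(-2) − 1·12]| = 361, so the area is 361/2.
Along each edge there are gcd(|Δx|,|Δy|)+1 lattice points, so counting each shared vertex once the boundary has gcd(8,13) + gcd(21,8) + gcd(19,19) + gcd(6,14) = 1+1+19+2 = 23.
By Pick's theorem I = A − B/2 + 1 = 361/2 − 23/2 + 1 = 170.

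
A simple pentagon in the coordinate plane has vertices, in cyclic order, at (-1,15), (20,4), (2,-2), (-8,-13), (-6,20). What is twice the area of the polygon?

Using the shoelace formula, 2A = |((-1)·4 − 20·15) + (20·(-2) − 2·4) + (2·(-13) − (-8)·(-2)) + ((-8)·20 − (-6)·(-13)) + ((-6)·15 − (-1)·20)| = 702, so the area is 351.

702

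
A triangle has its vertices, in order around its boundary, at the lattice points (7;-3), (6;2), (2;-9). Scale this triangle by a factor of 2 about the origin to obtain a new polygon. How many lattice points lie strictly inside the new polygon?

Using the shoelace formula, 2A = |(7·2 − 6·(-3)) + (6·(-9) − 2·2) + (2·(-3) − 7·(-9))| = 31, so the area is 15.5.
Along each edge there are gcd(|Δx|,|Δy|)+1 lattice points, so counting each shared vertex once the boundary has gcd(1,5) + gcd(4,11) + gcd(5,6) = 1+1+1 = 3.
Scaling by 2 multiplies the area by 2² = 4 (so the new area is 62) and multiplies the boundary lattice-point count by 2, giving 6.
By Pick's theorem, the interior count of the dilated polygon is 62 − 6/2 + 1 = 60.

60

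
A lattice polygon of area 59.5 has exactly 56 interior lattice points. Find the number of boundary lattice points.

Pick's theorem gives A = I + B/2 − 1, so B = 2(A − I + 1) = 2(59.5 − 56 + 1) = 9.

9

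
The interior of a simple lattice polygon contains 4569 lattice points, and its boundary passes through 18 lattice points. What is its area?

4577

By Pick's theorem, A = I + B/2 − 1 = 4569 + 18/2 − 1 = 4577.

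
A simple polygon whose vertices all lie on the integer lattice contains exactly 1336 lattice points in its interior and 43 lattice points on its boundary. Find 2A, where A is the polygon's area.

2713

Pick's theorem states A = I + B/2 − 1, so A = 1336 + 43/2 − 1 = 2713/2.
Hence 2A = 2713.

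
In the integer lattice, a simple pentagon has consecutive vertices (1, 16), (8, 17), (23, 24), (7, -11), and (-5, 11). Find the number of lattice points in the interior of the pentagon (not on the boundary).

The shoelace formula gives twice the area as |[1·17 − 8·16] + [8·24 − 23·17] + [23·(-11) − 7·24] + [7·11 − (-5)·(-11)] + [(-5)·16 − 1·11]| = 800, so the area is 400.
The number of boundary lattice points is Σ gcd(|Δx|,|Δy|) = gcd(7,1) + gcd(15,7) + gcd(16,35) + gcd(12,22) + gcd(6,5) = 1+1+1+2+1 = 6.
By Pick's theorem A = I + B/2 − 1, so I = 400 − 6/2 + 1 = 398.

398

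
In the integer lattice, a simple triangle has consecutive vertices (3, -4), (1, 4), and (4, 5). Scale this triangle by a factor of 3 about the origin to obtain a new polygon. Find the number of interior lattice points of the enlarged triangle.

Using the shoelace formula, 2A = |(3·4 − 1·(-4)) + (1·5 − 4·4) + (4·(-4) − 3·5)| = 26, so the area is 13.
The number of boundary lattice points is Σ gcd(|Δx|,|Δy|) = gcd(2,8) + gcd(3,1) + gcd(1,9) = 2+1+1 = 4.
Scaling by 3 multiplies the area by 3² = 9 (so the new area is 117) and multiplies the boundary lattice-point count by 3, giving 12.
By Pick's theorem, the interior count of the dilated polygon is 117 − 12/2 + 1 = 112.

112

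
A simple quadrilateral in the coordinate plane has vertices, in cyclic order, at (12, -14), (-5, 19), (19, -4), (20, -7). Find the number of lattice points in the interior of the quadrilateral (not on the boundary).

Using the shoelace formula, 2A = |[12·19 − (-5)·(-14)] + [(-5)·(-4) − 19·19] + [19·(-7) − 20·(-4)] + [20·(-14) − 12·(-7)]| = 432, so the area is 216.
Summing gcd(|Δx|,|Δy|) over the edges gives the boundary count: gcd(17,33) + gcd(24,23) + gcd(1,3) + gcd(8,7) = 1+1+1+1 = 4.
By Pick's theorem A = I + B/2 − 1, so I = 216 − 4/2 + 1 = 215.

215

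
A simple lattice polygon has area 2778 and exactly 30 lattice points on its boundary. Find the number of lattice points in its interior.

Pick's theorem A = I + B/2 − 1 rearranges to I = A − B/2 + 1 = 2778 − 30/2 + 1 = 2764.

2764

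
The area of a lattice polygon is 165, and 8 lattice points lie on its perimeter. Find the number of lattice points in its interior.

162

From Pick's theorem, I = A − B/2 + 1 = 165 − 8/2 + 1 = 162.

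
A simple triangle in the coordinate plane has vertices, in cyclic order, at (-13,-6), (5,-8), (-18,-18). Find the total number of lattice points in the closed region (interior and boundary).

116

By the shoelace formula, twice the signed area is |((-13)·(-8) − 5·(-6)) + (5·(-18) − (-18)·(-8)) + ((-18)·(-6) − (-13)·(-18))| = 226, so the area is 113.
Along each edge there are gcd(|Δx|,|Δy|)+1 lattice points, so counting each shared vertex once the boundary has gcd(18,2) + gcd(23,10) + gcd(5,12) = 2+1+1 = 4.
Pick's theorem gives I = A − B/2 + 1 = 113 − 4/2 + 1 = 112, so the closed region contains I + B = 112 + 4 = 116 lattice points.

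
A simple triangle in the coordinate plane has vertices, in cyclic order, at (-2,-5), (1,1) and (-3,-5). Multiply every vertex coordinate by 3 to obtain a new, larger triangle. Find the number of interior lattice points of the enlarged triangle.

19

The shoelace formula gives twice the area as |[(-2)·1 − 1·(-5)] + [1·(-5) − (-3)·1] + [(-3)·(-5) − (-2)·(-5)]| = 6, so the area is 3.
Along each edge there are gcd(|Δx|,|Δy|)+1 lattice points, so counting each shared vertex once the boundary has gcd(3,6) + gcd(4,6) + gcd(1,0) = 3+2+1 = 6.
Scaling by 3 multiplies the area by 3² = 9 (so the new area is 27) and multiplies the boundary lattice-point count by 3, giving 18.
By Pick's theorem, the interior count of the dilated polygon is 27 − 18/2 + 1 = 19.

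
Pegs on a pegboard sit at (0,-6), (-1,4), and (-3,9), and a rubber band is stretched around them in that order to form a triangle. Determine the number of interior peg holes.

The shoelace formula gives twice the area as |(0·4 − (-1)·(-6)) + ((-1)·9 − (-3)·4) + ((-3)·(-6) − 0·9)| = 15, so the area is 7.5.
Along each edge there are gcd(|Δx|,|Δy|)+1 lattice points, so counting each shared vertex once the boundary has gcd(1,10) + gcd(2,5) + gcd(3,15) = 1+1+3 = 5.
Pick's theorem gives I = A − B/2 + 1 = 7.5 − 5/2 + 1 = 6.

6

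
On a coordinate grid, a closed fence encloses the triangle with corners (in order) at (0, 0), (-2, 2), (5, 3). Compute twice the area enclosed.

16

By the shoelace formula, twice the signed area is |[0·2 − (-2)·0] + [(-2)·3 − 5·2] + [5·0 − 0·3]| = 16, so the area is 8.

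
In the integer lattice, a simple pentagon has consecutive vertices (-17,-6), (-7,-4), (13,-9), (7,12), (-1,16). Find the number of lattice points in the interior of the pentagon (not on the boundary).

By the shoelace formula, twice the signed area is |((-17)·(-4) − (-7)·(-6)) + ((-7)·(-9) − 13·(-4)) + (13·12 − 7·(-9)) + (7·16 − (-1)·12) + ((-1)·(-6) − (-17)·16)| = 762, so the area is 381.
Summing gcd(|Δx|,|Δy|) over the edges gives the boundary count: gcd(10,2) + gcd(20,5) + gcd(6,21) + gcd(8,4) + gcd(16,22) = 2+5+3+4+2 = 16.
By Pick's theorem A = I + B/2 − 1, so I = 381 − 16/2 + 1 = 374.

374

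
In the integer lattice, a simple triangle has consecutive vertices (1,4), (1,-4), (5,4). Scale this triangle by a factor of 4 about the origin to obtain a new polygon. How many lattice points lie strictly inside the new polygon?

225

Using the shoelace formula, 2A = |[1·(-4) − 1·4] + [1·4 − 5·(-4)] + [5·4 − 1·4]| = 32, so the area is 16.
Summing gcd(|Δx|,|Δy|) over the edges gives the boundary count: gcd(0,8) + gcd(4,8) + gcd(4,0) = 8+4+4 = 16.
Scaling by 4 multiplies the area by 4² = 16 (so the new area is 256) and multiplies the boundary lattice-point count by 4, giving 64.
By Pick's theorem, the interior count of the dilated polygon is 256 − 64/2 + 1 = 225.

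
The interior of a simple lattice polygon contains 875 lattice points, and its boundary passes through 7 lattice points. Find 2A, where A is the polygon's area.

1755

By Pick's theorem, A = I + B/2 − 1 = 875 + 7/2 − 1 = 1755/2.
Hence 2A = 1755.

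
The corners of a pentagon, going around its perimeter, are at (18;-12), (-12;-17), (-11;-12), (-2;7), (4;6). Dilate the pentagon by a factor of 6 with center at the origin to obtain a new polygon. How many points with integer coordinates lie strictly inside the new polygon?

14191

The shoelace formula gives twice the area as |(18·(-17) − (-12)·(-12)) + ((-12)·(-12) − (-11)·(-17)) + ((-11)·7 − (-2)·(-12)) + ((-2)·6 − 4·7) + (4·(-12) − 18·6)| = 790, so the area is 395.
Summing gcd(|Δx|,|Δy|) over the edges gives the boundary count: gcd(30,5) + gcd(1,5) + gcd(9,19) + gcd(6,1) + gcd(14,18) = 5+1+1+1+2 = 10.
Scaling by 6 multiplies the area by 6² = 36 (so the new area is 14220) and multiplies the boundary lattice-point count by 6, giving 60.
By Pick's theorem, the interior count of the dilated polygon is 14220 − 60/2 + 1 = 14191.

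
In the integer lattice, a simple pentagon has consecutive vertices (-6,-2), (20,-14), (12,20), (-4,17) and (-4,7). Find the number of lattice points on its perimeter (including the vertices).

16

Summing gcd(|Δx|,|Δy|) over the edges gives the boundary count: gcd(26,12) + gcd(8,34) + gcd(16,3) + gcd(0,10) + gcd(2,9) = 2+2+1+10+1 = 16.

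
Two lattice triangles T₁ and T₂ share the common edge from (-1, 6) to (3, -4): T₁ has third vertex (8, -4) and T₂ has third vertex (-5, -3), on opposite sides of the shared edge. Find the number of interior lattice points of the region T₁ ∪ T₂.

The union is the simple quadrilateral with vertices (-1, 6), (8, -4), (3, -4), (-5, -3) in order.
The shoelace formula gives twice the area as |[(-1)·(-4) − 8·6] + [8·(-4) − 3·(-4)] + [3·(-3) − (-5)·(-4)] + [(-5)·6 − (-1)·(-3)]| = 126, so the area is 63.
Summing gcd(|Δx|,|Δy|) over the edges gives the boundary count: gcd(9,10) + gcd(5,0) + gcd(8,1) + gcd(4,9) = 1+5+1+1 = 8.
By Pick's theorem I = A − B/2 + 1 = 63 − 8/2 + 1 = 60.

60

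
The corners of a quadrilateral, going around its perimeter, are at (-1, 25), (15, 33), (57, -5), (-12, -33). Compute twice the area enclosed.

The shoelace formula gives twice the area as |[(-1)·33 − 15·25] + [15·(-5) − 57·33] + [57·(-33) − (-12)·(-5)] + [(-12)·25 − (-1)·(-33)]| = 4638, so the area is 2319.

4638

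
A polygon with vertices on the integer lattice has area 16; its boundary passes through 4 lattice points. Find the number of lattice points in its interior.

15

Pick's theorem A = I + B/2 − 1 rearranges to I = A − B/2 + 1 = 16 − 4/2 + 1 = 15.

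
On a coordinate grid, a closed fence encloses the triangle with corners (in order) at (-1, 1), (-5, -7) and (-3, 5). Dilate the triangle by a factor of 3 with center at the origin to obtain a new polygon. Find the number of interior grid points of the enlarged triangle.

133

By the shoelace formula, twice the signed area is |((-1)·(-7) − (-5)·1) + ((-5)·5 − (-3)·(-7)) + ((-3)·1 − (-1)·5)| = 32, so the area is 16.
Along each edge there are gcd(|Δx|,|Δy|)+1 lattice points, so counting each shared vertex once the boundary has gcd(4,8) + gcd(2,12) + gcd(2,4) = 4+2+2 = 8.
Scaling by 3 multiplies the area by 3² = 9 (so the new area is 144) and multiplies the boundary lattice-point count by 3, giving 24.
By Pick's theorem, the interior count of the dilated polygon is 144 − 24/2 + 1 = 133.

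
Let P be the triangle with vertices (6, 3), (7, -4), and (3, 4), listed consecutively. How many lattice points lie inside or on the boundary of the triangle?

14

Using the shoelace formula, 2A = |[6·(-4) − 7·3] + [7·4 − 3·(-4)] + [3·3 − 6·4]| = 20, so the area is 10.
The number of boundary lattice points is Σ gcd(|Δx|,|Δy|) = gcd(1,7) + gcd(4,8) + gcd(3,1) = 1+4+1 = 6.
Pick's theorem gives I = A − B/2 + 1 = 10 − 6/2 + 1 = 8, so the closed region contains I + B = 8 + 6 = 14 lattice points.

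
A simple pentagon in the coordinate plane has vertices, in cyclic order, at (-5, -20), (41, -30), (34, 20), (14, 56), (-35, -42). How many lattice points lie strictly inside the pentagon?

Using the shoelace formula, 2A = |((-5)·(-30) − 41·(-20)) + (41·20 − 34·(-30)) + (34·56 − 14·20) + (14·(-42) − (-35)·56) + ((-35)·(-20) − (-5)·(-42))| = 6296, so the area is 3148.
The number of boundary lattice points is Σ gcd(|Δx|,|Δy|) = gcd(46,10) + gcd(7,50) + gcd(20,36) + gcd(49,98) + gcd(30,22) = 2+1+4+49+2 = 58.
By Pick's theorem A = I + B/2 − 1, so I = 3148 − 58/2 + 1 = 3120.

3120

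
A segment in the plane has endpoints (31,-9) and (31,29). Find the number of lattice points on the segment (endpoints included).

The number of lattice points on a segment between lattice points is gcd(|Δx|,|Δy|) + 1 = gcd(0,38) + 1 = 38 + 1 = 39.

39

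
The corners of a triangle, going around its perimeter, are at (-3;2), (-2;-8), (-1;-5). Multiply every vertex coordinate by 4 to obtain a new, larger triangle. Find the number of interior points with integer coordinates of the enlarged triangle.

99

Using the shoelace formula, 2A = |((-3)·(-8) − (-2)·2) + ((-2)·(-5) − (-1)·(-8)) + ((-1)·2 − (-3)·(-5))| = 13, so the area is 6.5.
Summing gcd(|Δx|,|Δy|) over the edges gives the boundary count: gcd(1,10) + gcd(1,3) + gcd(2,7) = 1+1+1 = 3.
Scaling by 4 multiplies the area by 4² = 16 (so the new area is 104) and multiplies the boundary lattice-point count by 4, giving 12.
By Pick's theorem, the interior count of the dilated polygon is 104 − 12/2 + 1 = 99.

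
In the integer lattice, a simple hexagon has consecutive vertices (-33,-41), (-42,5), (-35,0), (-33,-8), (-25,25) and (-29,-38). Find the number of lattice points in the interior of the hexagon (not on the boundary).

By the shoelace formula, twice the signed area is |[(-33)·5 − (-42)·(-41)] + [(-42)·0 − (-35)·5] + [(-35)·(-8) − (-33)·0] + [(-33)·25 − (-25)·(-8)] + [(-25)·(-38) − (-29)·25] + [(-29)·(-41) − (-33)·(-38)]| = 847, so the area is 847/2.
Summing gcd(|Δx|,|Δy|) over the edges gives the boundary count: gcd(9,46) + gcd(7,5) + gcd(2,8) + gcd(8,33) + gcd(4,63) + gcd(4,3) = 1+1+2+1+1+1 = 7.
Pick's theorem gives I = A − B/2 + 1 = 847/2 − 7/2 + 1 = 421.

421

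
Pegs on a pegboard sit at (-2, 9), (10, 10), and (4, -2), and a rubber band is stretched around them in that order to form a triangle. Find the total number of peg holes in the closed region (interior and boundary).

74

Using the shoelace formula, 2A = |[(-2)·10 − 10·9] + [10·(-2) − 4·10] + [4·9 − (-2)·(-2)]| = 138, so the area is 69.
The number of boundary lattice points is Σ gcd(|Δx|,|Δy|) = gcd(12,1) + gcd(6,12) + gcd(6,11) = 1+6+1 = 8.
Pick's theorem gives I = A − B/2 + 1 = 69 − 8/2 + 1 = 66, so the closed region contains I + B = 66 + 8 = 74 lattice points.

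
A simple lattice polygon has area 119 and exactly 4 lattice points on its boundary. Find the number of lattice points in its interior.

118

Pick's theorem A = I + B/2 − 1 rearranges to I = A − B/2 + 1 = 119 − 4/2 + 1 = 118.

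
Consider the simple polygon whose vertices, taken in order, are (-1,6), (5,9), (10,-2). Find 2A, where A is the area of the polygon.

81

By the shoelace formula, twice the signed area is |((-1)·9 − 5·6) + (5·(-2) − 10·9) + (10·6 − (-1)·(-2))| = 81, so the area is 81/2.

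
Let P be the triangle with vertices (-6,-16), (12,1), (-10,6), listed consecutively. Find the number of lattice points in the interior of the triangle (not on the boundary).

The shoelace formula gives twice the area as |[(-6)·1 − 12·(-16)] + [12·6 − (-10)·1] + [(-10)·(-16) − (-6)·6]| = 464, so the area is 232.
Along each edge there are gcd(|Δx|,|Δy|)+1 lattice points, so counting each shared vertex once the boundary has gcd(18,17) + gcd(22,5) + gcd(4,22) = 1+1+2 = 4.
By Pick's theorem A = I + B/2 − 1, so I = 232 − 4/2 + 1 = 231.

231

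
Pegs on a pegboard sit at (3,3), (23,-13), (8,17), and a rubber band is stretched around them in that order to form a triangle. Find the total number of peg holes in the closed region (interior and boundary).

191

The shoelace formula gives twice the area as |[3·(-13) − 23·3] + [23·17 − 8·(-13)] + [8·3 − 3·17]| = 360, so the area is 180.
Along each edge there are gcd(|Δx|,|Δy|)+1 lattice points, so counting each shared vertex once the boundary has gcd(20,16) + gcd(15,30) + gcd(5,14) = 4+15+1 = 20.
Pick's theorem gives I = A − B/2 + 1 = 180 − 20/2 + 1 = 171, so the closed region contains I + B = 171 + 20 = 191 lattice points.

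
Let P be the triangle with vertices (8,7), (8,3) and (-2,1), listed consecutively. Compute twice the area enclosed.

Using the shoelace formula, 2A = |(8·3 − 8·7) + (8·1 − (-2)·3) + ((-2)·7 − 8·1)| = 40, so the area is 20.

40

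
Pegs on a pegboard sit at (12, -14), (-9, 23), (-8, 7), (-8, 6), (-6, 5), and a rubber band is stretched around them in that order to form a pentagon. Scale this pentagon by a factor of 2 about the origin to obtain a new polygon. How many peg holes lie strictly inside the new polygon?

594

The shoelace formula gives twice the area as |(12·23 − (-9)·(-14)) + ((-9)·7 − (-8)·23) + ((-8)·6 − (-8)·7) + ((-8)·5 − (-6)·6) + ((-6)·(-14) − 12·5)| = 299, so the area is 299/2.
The number of boundary lattice points is Σ gcd(|Δx|,|Δy|) = gcd(21,37) + gcd(1,16) + gcd(0,1) + gcd(2,1) + gcd(18,19) = 1+1+1+1+1 = 5.
Scaling by 2 multiplies the area by 2² = 4 (so the new area is 598) and multiplies the boundary lattice-point count by 2, giving 10.
By Pick's theorem, the interior count of the dilated polygon is 598 − 10/2 + 1 = 594.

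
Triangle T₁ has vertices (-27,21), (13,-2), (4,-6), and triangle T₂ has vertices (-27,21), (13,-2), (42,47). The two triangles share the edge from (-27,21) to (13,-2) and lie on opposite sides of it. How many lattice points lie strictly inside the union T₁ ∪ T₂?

1496

The union is the simple quadrilateral with vertices (-27,21), (4,-6), (13,-2), (42,47) in order.
Using the shoelace formula, 2A = |((-27)·(-6) − 4·21) + (4·(-2) − 13·(-6)) + (13·47 − 42·(-2)) + (42·21 − (-27)·47)| = 2994, so the area is 1497.
Summing gcd(|Δx|,|Δy|) over the edges gives the boundary count: gcd(31,27) + gcd(9,4) + gcd(29,49) + gcd(69,26) = 1+1+1+1 = 4.
By Pick's theorem I = A − B/2 + 1 = 1497 − 4/2 + 1 = 1496.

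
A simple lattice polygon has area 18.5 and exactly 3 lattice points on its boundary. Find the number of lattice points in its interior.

From Pick's theorem, I = A − B/2 + 1 = 18.5 − 3/2 + 1 = 18.

18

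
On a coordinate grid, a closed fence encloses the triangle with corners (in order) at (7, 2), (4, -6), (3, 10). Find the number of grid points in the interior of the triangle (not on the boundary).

26

The shoelace formula gives twice the area as |[7·(-6) − 4·2] + [4·10 − 3·(-6)] + [3·2 − 7·10]| = 56, so the area is 28.
Along each edge there are gcd(|Δx|,|Δy|)+1 lattice points, so counting each shared vertex once the boundary has gcd(3,8) + gcd(1,16) + gcd(4,8) = 1+1+4 = 6.
Pick's theorem gives I = A − B/2 + 1 = 28 − 6/2 + 1 = 26.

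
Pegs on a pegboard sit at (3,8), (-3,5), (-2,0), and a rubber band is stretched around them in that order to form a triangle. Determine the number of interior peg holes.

15

By the shoelace formula, twice the signed area is |[3·5 − (-3)·8] + [(-3)·0 − (-2)·5] + [(-2)·8 − 3·0]| = 33, so the area is 16.5.
The number of boundary lattice points is Σ gcd(|Δx|,|Δy|) = gcd(6,3) + gcd(1,5) + gcd(5,8) = 3+1+1 = 5.
Pick's theorem gives I = A − B/2 + 1 = 16.5 − 5/2 + 1 = 15.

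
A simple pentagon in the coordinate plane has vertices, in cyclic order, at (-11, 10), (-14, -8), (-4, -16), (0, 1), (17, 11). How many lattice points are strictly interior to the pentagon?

Using the shoelace formula, 2A = |[(-11)·(-8) − (-14)·10] + [(-14)·(-16) − (-4)·(-8)] + [(-4)·1 − 0·(-16)] + [0·11 − 17·1] + [17·10 − (-11)·11]| = 690, so the area is 345.
Summing gcd(|Δx|,|Δy|) over the edges gives the boundary count: gcd(3,18) + gcd(10,8) + gcd(4,17) + gcd(17,10) + gcd(28,1) = 3+2+1+1+1 = 8.
By Pick's theorem A = I + B/2 − 1, so I = 345 − 8/2 + 1 = 342.

342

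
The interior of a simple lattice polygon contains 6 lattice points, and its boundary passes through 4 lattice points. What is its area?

7

Pick's theorem states A = I + B/2 − 1, so A = 6 + 4/2 − 1 = 7.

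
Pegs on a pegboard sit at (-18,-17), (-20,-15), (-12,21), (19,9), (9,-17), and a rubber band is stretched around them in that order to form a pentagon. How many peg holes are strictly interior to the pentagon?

Using the shoelace formula, 2A = |[(-18)·(-15) − (-20)·(-17)] + [(-20)·21 − (-12)·(-15)] + [(-12)·9 − 19·21] + [19·(-17) − 9·9] + [9·(-17) − (-18)·(-17)]| = 2040, so the area is 1020.
Summing gcd(|Δx|,|Δy|) over the edges gives the boundary count: gcd(2,2) + gcd(8,36) + gcd(31,12) + gcd(10,26) + gcd(27,0) = 2+4+1+2+27 = 36.
By Pick's theorem A = I + B/2 − 1, so I = 1020 − 36/2 + 1 = 1003.

1003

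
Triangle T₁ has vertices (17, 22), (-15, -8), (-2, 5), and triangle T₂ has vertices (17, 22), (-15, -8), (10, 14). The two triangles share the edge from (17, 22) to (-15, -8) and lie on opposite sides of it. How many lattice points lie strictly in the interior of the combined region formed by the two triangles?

The union is the simple quadrilateral with vertices (17, 22), (-2, 5), (-15, -8), (10, 14) in order.
Using the shoelace formula, 2A = |[17·5 − (-2)·22] + [(-2)·(-8) − (-15)·5] + [(-15)·14 − 10·(-8)] + [10·22 − 17·14]| = 72, so the area is 36.
Summing gcd(|Δx|,|Δy|) over the edges gives the boundary count: gcd(19,17) + gcd(13,13) + gcd(25,22) + gcd(7,8) = 1+13+1+1 = 16.
By Pick's theorem I = A − B/2 + 1 = 36 − 16/2 + 1 = 29.

29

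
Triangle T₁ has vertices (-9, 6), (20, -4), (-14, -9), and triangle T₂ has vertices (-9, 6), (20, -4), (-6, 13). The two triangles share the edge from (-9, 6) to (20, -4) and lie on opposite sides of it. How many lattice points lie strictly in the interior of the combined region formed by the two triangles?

The union is the simple quadrilateral with vertices (-9, 6), (-14, -9), (20, -4), (-6, 13) in order.
Using the shoelace formula, 2A = |((-9)·(-9) − (-14)·6) + ((-14)·(-4) − 20·(-9)) + (20·13 − (-6)·(-4)) + ((-6)·6 − (-9)·13)| = 718, so the area is 359.
The number of boundary lattice points is Σ gcd(|Δx|,|Δy|) = gcd(5,15) + gcd(34,5) + gcd(26,17) + gcd(3,7) = 5+1+1+1 = 8.
By Pick's theorem I = A − B/2 + 1 = 359 − 8/2 + 1 = 356.

356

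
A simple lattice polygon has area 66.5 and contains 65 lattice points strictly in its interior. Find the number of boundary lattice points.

5

Pick's theorem gives A = I + B/2 − 1, so B = 2(A − I + 1) = 2(66.5 − 65 + 1) = 5.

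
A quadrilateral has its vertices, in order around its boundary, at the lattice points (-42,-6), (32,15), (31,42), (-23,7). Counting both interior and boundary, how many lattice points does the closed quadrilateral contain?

1031

By the shoelace formula, twice the signed area is |[(-42)·15 − 32·(-6)] + [32·42 − 31·15] + [31·7 − (-23)·42] + [(-23)·(-6) − (-42)·7]| = 2056, so the area is 1028.
Summing gcd(|Δx|,|Δy|) over the edges gives the boundary count: gcd(74,21) + gcd(1,27) + gcd(54,35) + gcd(19,13) = 1+1+1+1 = 4.
Pick's theorem gives I = A − B/2 + 1 = 1028 − 4/2 + 1 = 1027, so the closed region contains I + B = 1027 + 4 = 1031 lattice points.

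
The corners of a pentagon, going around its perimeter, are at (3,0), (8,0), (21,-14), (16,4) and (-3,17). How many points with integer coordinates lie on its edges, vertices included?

The number of boundary lattice points is Σ gcd(|Δx|,|Δy|) = gcd(5,0) + gcd(13,14) + gcd(5,18) + gcd(19,13) + gcd(6,17) = 5+1+1+1+1 = 9.

9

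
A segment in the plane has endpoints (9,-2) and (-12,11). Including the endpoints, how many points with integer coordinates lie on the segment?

The number of lattice points on a segment between lattice points is gcd(|Δx|,|Δy|) + 1 = gcd(21,13) + 1 = 1 + 1 = 2.

2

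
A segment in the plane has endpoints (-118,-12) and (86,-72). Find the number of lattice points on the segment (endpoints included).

The number of lattice points on a segment between lattice points is gcd(|Δx|,|Δy|) + 1 = gcd(204,60) + 1 = 12 + 1 = 13.

13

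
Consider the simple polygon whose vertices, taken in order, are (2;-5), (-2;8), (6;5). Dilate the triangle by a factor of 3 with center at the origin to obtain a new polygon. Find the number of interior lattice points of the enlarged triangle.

409

The shoelace formula gives twice the area as |(2·8 − (-2)·(-5)) + ((-2)·5 − 6·8) + (6·(-5) − 2·5)| = 92, so the area is 46.
Along each edge there are gcd(|Δx|,|Δy|)+1 lattice points, so counting each shared vertex once the boundary has gcd(4,13) + gcd(8,3) + gcd(4,10) = 1+1+2 = 4.
Scaling by 3 multiplies the area by 3² = 9 (so the new area is 414) and multiplies the boundary lattice-point count by 3, giving 12.
By Pick's theorem, the interior count of the dilated polygon is 414 − 12/2 + 1 = 409.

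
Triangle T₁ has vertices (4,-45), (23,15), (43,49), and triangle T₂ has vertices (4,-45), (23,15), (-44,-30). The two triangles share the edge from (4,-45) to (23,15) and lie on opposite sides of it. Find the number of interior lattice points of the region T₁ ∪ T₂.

1857

The union is the simple quadrilateral with vertices (4,-45), (43,49), (23,15), (-44,-30) in order.
The shoelace formula gives twice the area as |(4·49 − 43·(-45)) + (43·15 − 23·49) + (23·(-30) − (-44)·15) + ((-44)·(-45) − 4·(-30))| = 3719, so the area is 1859.5.
Along each edge there are gcd(|Δx|,|Δy|)+1 lattice points, so counting each shared vertex once the boundary has gcd(39,94) + gcd(20,34) + gcd(67,45) + gcd(48,15) = 1+2+1+3 = 7.
By Pick's theorem I = A − B/2 + 1 = 1859.5 − 7/2 + 1 = 1857.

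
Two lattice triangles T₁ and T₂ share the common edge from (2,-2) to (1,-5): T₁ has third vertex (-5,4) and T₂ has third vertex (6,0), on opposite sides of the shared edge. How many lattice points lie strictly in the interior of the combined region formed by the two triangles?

14

The union is the simple quadrilateral with vertices (2,-2), (-5,4), (1,-5), (6,0) in order.
By the shoelace formula, twice the signed area is |[2·4 − (-5)·(-2)] + [(-5)·(-5) − 1·4] + [1·0 − 6·(-5)] + [6·(-2) − 2·0]| = 37, so the area is 18.5.
The number of boundary lattice points is Σ gcd(|Δx|,|Δy|) = gcd(7,6) + gcd(6,9) + gcd(5,5) + gcd(4,2) = 1+3+5+2 = 11.
By Pick's theorem I = A − B/2 + 1 = 18.5 − 11/2 + 1 = 14.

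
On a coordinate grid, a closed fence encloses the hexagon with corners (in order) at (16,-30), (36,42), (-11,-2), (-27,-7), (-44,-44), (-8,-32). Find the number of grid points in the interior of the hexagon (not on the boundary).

2417

The shoelace formula gives twice the area as |(16·42 − 36·(-30)) + (36·(-2) − (-11)·42) + ((-11)·(-7) − (-27)·(-2)) + ((-27)·(-44) − (-44)·(-7)) + ((-44)·(-32) − (-8)·(-44)) + ((-8)·(-30) − 16·(-32))| = 4853, so the area is 2426.5.
The number of boundary lattice points is Σ gcd(|Δx|,|Δy|) = gcd(20,72) + gcd(47,44) + gcd(16,5) + gcd(17,37) + gcd(36,12) + gcd(24,2) = 4+1+1+1+12+2 = 21.
Pick's theorem gives I = A − B/2 + 1 = 2426.5 − 21/2 + 1 = 2417.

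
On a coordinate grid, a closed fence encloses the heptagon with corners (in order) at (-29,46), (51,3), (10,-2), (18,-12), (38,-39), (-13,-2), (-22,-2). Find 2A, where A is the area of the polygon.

The shoelace formula gives twice the area as |[(-29)·3 − 51·46] + [51·(-2) − 10·3] + [10·(-12) − 18·(-2)] + [18·(-39) − 38·(-12)] + [38·(-2) − (-13)·(-39)] + [(-13)·(-2) − (-22)·(-2)] + [(-22)·46 − (-29)·(-2)]| = 4566, so the area is 2283.

4566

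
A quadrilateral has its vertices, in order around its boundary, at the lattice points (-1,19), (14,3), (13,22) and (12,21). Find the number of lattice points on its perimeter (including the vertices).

The number of boundary lattice points is Σ gcd(|Δx|,|Δy|) = gcd(15,16) + gcd(1,19) + gcd(1,1) + gcd(13,2) = 1+1+1+1 = 4.

4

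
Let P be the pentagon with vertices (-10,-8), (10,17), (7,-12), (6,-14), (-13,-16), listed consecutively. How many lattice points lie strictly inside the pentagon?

341

The shoelace formula gives twice the area as |((-10)·17 − 10·(-8)) + (10·(-12) − 7·17) + (7·(-14) − 6·(-12)) + (6·(-16) − (-13)·(-14)) + ((-13)·(-8) − (-10)·(-16))| = 689, so the area is 344.5.
Along each edge there are gcd(|Δx|,|Δy|)+1 lattice points, so counting each shared vertex once the boundary has gcd(20,25) + gcd(3,29) + gcd(1,2) + gcd(19,2) + gcd(3,8) = 5+1+1+1+1 = 9.
By Pick's theorem A = I + B/2 − 1, so I = 344.5 − 9/2 + 1 = 341.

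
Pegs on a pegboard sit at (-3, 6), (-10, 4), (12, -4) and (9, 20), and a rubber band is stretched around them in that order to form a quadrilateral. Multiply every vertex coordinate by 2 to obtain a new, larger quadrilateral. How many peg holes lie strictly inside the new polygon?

The shoelace formula gives twice the area as |[(-3)·4 − (-10)·6] + [(-10)·(-4) − 12·4] + [12·20 − 9·(-4)] + [9·6 − (-3)·20]| = 430, so the area is 215.
Along each edge there are gcd(|Δx|,|Δy|)+1 lattice points, so counting each shared vertex once the boundary has gcd(7,2) + gcd(22,8) + gcd(3,24) + gcd(12,14) = 1+2+3+2 = 8.
Scaling by 2 multiplies the area by 2² = 4 (so the new area is 860) and multiplies the boundary lattice-point count by 2, giving 16.
By Pick's theorem, the interior count of the dilated polygon is 860 − 16/2 + 1 = 853.

853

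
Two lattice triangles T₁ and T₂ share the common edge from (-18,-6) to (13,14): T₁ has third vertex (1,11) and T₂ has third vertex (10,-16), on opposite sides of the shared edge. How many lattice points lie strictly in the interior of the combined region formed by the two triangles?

505

The union is the simple quadrilateral with vertices (-18,-6), (1,11), (13,14), (10,-16) in order.
Using the shoelace formula, 2A = |((-18)·11 − 1·(-6)) + (1·14 − 13·11) + (13·(-16) − 10·14) + (10·(-6) − (-18)·(-16))| = 1017, so the area is 1017/2.
Summing gcd(|Δx|,|Δy|) over the edges gives the boundary count: gcd(19,17) + gcd(12,3) + gcd(3,30) + gcd(28,10) = 1+3+3+2 = 9.
By Pick's theorem I = A − B/2 + 1 = 1017/2 − 9/2 + 1 = 505.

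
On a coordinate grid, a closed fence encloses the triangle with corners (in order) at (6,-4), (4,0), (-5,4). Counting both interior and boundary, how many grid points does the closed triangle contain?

17

By the shoelace formula, twice the signed area is |(6·0 − 4·(-4)) + (4·4 − (-5)·0) + ((-5)·(-4) − 6·4)| = 28, so the area is 14.
Along each edge there are gcd(|Δx|,|Δy|)+1 lattice points, so counting each shared vertex once the boundary has gcd(2,4) + gcd(9,4) + gcd(11,8) = 2+1+1 = 4.
Pick's theorem gives I = A − B/2 + 1 = 14 − 4/2 + 1 = 13, so the closed region contains I + B = 13 + 4 = 17 lattice points.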